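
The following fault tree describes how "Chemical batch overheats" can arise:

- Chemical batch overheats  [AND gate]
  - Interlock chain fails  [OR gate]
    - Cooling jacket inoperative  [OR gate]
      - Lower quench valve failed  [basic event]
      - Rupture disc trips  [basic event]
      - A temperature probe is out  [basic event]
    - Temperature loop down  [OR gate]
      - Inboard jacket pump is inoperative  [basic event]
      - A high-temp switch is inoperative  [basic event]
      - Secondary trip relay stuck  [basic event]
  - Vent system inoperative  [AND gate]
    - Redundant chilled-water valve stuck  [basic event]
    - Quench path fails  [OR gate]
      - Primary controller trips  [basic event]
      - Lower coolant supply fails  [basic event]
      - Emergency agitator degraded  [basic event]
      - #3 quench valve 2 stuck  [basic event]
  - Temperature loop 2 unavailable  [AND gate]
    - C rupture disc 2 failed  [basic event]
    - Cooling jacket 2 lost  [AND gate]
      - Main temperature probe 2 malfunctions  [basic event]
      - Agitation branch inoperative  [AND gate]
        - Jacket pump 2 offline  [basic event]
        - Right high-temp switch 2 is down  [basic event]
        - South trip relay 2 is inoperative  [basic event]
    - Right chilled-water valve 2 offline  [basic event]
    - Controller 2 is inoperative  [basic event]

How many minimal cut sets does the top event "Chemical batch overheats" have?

Cooling jacket inoperative [OR]: union of children's cut sets → 3 cut set(s).
Temperature loop down [OR]: union of children's cut sets → 3 cut set(s).
Interlock chain fails [OR]: union of children's cut sets → 6 cut set(s).
Quench path fails [OR]: union of children's cut sets → 4 cut set(s).
Vent system inoperative [AND]: one cut set from each child combined → 1 × 4 = 4 cut set(s).
Agitation branch inoperative [AND]: one cut set from each child combined → 1 × 1 × 1 = 1 cut set(s).
Cooling jacket 2 lost [AND]: one cut set from each child combined → 1 × 1 = 1 cut set(s).
Temperature loop 2 unavailable [AND]: one cut set from each child combined → 1 × 1 × 1 × 1 = 1 cut set(s).
Chemical batch overheats [AND]: one cut set from each child combined → 6 × 4 × 1 = 24 cut set(s).

24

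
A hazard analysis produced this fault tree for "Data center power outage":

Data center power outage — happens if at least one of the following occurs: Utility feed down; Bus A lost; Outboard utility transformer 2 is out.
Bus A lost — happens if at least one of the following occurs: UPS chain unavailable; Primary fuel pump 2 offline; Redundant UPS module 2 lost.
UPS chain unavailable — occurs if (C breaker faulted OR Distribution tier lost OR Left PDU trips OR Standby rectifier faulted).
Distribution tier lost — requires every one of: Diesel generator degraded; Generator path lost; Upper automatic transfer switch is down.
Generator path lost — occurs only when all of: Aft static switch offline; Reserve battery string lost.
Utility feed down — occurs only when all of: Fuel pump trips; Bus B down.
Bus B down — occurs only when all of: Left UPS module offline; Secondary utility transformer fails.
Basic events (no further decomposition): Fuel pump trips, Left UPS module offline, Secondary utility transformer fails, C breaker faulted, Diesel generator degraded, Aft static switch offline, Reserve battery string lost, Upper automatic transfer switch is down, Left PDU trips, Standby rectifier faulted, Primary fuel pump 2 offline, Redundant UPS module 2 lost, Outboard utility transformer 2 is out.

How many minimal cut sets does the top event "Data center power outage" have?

Bus B down [AND]: one cut set from each child combined → 1 × 1 = 1 cut set(s).
Utility feed down [AND]: one cut set from each child combined → 1 × 1 = 1 cut set(s).
Generator path lost [AND]: one cut set from each child combined → 1 × 1 = 1 cut set(s).
Distribution tier lost [AND]: one cut set from each child combined → 1 × 1 × 1 = 1 cut set(s).
UPS chain unavailable [OR]: union of children's cut sets → 4 cut set(s).
Bus A lost [OR]: union of children's cut sets → 6 cut set(s).
Data center power outage [OR]: union of children's cut sets → 8 cut set(s).
Minimal cut sets: {Fuel pump trips, Left UPS module offline, Secondary utility transformer fails}; {C breaker faulted}; {Aft static switch offline, Diesel generator degraded, Reserve battery string lost, Upper automatic transfer switch is down}; {Left PDU trips}; {Standby rectifier faulted}; {Primary fuel pump 2 offline}; {Redundant UPS module 2 lost}; {Outboard utility transformer 2 is out}.

8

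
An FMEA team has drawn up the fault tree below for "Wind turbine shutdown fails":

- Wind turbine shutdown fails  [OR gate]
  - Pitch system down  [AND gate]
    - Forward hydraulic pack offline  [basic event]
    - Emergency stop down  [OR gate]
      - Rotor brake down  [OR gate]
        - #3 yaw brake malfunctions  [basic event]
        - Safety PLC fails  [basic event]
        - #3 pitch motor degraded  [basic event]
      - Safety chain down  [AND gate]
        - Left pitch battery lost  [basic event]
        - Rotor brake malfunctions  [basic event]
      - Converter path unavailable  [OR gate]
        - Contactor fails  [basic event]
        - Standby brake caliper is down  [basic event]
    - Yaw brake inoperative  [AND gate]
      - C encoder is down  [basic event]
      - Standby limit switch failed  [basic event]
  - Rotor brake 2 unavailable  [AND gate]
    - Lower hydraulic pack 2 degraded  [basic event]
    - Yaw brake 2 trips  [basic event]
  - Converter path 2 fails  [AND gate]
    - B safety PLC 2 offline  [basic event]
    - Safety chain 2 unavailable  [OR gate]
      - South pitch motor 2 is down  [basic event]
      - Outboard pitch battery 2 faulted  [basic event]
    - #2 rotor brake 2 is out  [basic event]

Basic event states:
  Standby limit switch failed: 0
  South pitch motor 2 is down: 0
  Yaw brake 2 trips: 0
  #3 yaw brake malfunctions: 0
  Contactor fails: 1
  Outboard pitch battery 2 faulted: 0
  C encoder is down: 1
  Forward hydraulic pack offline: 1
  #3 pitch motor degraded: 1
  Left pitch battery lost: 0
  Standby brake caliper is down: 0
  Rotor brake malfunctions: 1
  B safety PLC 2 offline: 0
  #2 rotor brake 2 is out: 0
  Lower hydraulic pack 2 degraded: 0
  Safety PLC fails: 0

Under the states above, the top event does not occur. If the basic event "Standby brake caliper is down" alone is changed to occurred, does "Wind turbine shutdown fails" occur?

Counterfactual: set "Standby brake caliper is down" to occurred.
Rotor brake down [OR]: #3 yaw brake malfunctions=not, Safety PLC fails=not, #3 pitch motor degraded=occurs → at least one input occurs → occurs.
Safety chain down [AND]: Left pitch battery lost=not, Rotor brake malfunctions=occurs → not all inputs occur → does not occur.
Converter path unavailable [OR]: Contactor fails=occurs, Standby brake caliper is down=occurs → at least one input occurs → occurs.
Emergency stop down [OR]: Rotor brake down=occurs, Safety chain down=not, Converter path unavailable=occurs → at least one input occurs → occurs.
Yaw brake inoperative [AND]: C encoder is down=occurs, Standby limit switch failed=not → not all inputs occur → does not occur.
Pitch system down [AND]: Forward hydraulic pack offline=occurs, Emergency stop down=occurs, Yaw brake inoperative=not → not all inputs occur → does not occur.
Rotor brake 2 unavailable [AND]: Lower hydraulic pack 2 degraded=not, Yaw brake 2 trips=not → not all inputs occur → does not occur.
Safety chain 2 unavailable [OR]: South pitch motor 2 is down=not, Outboard pitch battery 2 faulted=not → no input occurs → does not occur.
Converter path 2 fails [AND]: B safety PLC 2 offline=not, Safety chain 2 unavailable=not, #2 rotor brake 2 is out=not → not all inputs occur → does not occur.
Wind turbine shutdown fails [OR]: Pitch system down=not, Rotor brake 2 unavailable=not, Converter path 2 fails=not → no input occurs → does not occur.

No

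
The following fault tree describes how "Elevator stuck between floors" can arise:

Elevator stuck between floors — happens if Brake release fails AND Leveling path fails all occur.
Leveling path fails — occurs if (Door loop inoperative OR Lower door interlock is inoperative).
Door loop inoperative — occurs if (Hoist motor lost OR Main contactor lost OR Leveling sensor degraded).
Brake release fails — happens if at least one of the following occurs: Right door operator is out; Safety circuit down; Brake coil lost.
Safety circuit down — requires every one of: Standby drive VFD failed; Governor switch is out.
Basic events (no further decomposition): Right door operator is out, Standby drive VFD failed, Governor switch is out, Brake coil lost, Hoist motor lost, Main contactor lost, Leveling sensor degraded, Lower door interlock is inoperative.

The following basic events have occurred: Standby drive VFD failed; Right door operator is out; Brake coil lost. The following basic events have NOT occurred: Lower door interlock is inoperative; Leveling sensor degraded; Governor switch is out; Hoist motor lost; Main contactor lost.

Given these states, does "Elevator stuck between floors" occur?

Safety circuit down [AND]: Standby drive VFD failed=occurs, Governor switch is out=not → not all inputs occur → does not occur.
Brake release fails [OR]: Right door operator is out=occurs, Safety circuit down=not, Brake coil lost=occurs → at least one input occurs → occurs.
Door loop inoperative [OR]: Hoist motor lost=not, Main contactor lost=not, Leveling sensor degraded=not → no input occurs → does not occur.
Leveling path fails [OR]: Door loop inoperative=not, Lower door interlock is inoperative=not → no input occurs → does not occur.
Elevator stuck between floors [AND]: Brake release fails=occurs, Leveling path fails=not → not all inputs occur → does not occur.

No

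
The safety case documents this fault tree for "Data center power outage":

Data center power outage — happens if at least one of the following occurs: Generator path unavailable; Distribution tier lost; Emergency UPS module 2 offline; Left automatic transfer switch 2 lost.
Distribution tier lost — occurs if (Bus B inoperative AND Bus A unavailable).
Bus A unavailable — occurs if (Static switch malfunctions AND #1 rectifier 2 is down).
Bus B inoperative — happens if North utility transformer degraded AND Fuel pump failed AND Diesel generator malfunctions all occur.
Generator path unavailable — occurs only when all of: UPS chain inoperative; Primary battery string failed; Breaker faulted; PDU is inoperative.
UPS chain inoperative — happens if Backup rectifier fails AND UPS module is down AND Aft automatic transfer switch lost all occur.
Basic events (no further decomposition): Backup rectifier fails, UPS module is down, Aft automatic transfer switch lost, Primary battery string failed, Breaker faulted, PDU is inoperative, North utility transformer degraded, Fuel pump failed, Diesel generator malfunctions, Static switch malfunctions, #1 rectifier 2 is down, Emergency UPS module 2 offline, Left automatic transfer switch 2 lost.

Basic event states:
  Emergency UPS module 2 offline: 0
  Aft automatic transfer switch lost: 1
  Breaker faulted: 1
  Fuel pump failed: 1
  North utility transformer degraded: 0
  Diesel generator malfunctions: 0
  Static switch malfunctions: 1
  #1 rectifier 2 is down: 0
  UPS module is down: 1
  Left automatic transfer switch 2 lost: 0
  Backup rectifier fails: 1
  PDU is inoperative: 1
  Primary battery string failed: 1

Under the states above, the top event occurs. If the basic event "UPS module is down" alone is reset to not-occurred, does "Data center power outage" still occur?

No

Counterfactual: set "UPS module is down" to not occurred.
UPS chain inoperative [AND]: Backup rectifier fails=occurs, UPS module is down=not, Aft automatic transfer switch lost=occurs → not all inputs occur → does not occur.
Generator path unavailable [AND]: UPS chain inoperative=not, Primary battery string failed=occurs, Breaker faulted=occurs, PDU is inoperative=occurs → not all inputs occur → does not occur.
Bus B inoperative [AND]: North utility transformer degraded=not, Fuel pump failed=occurs, Diesel generator malfunctions=not → not all inputs occur → does not occur.
Bus A unavailable [AND]: Static switch malfunctions=occurs, #1 rectifier 2 is down=not → not all inputs occur → does not occur.
Distribution tier lost [AND]: Bus B inoperative=not, Bus A unavailable=not → not all inputs occur → does not occur.
Data center power outage [OR]: Generator path unavailable=not, Distribution tier lost=not, Emergency UPS module 2 offline=not, Left automatic transfer switch 2 lost=not → no input occurs → does not occur.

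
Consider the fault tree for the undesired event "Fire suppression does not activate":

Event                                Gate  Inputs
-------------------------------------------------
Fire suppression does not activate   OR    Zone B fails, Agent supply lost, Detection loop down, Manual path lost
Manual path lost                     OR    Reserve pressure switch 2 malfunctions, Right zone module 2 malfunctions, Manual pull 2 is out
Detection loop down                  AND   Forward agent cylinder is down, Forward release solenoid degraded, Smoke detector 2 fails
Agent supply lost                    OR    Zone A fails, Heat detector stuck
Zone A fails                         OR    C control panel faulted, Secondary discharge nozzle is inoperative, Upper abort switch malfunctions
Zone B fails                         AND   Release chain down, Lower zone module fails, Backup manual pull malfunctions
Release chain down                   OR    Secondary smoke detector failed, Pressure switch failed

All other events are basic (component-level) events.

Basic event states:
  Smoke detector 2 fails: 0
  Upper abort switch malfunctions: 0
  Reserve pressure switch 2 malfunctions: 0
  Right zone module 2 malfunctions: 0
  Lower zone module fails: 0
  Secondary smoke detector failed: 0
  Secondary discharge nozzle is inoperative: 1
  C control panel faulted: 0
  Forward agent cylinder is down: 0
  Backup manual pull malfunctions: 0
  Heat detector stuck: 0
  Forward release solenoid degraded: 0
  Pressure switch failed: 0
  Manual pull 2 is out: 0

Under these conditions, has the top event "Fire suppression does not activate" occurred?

Yes

Release chain down [OR]: Secondary smoke detector failed=not, Pressure switch failed=not → no input occurs → does not occur.
Zone B fails [AND]: Release chain down=not, Lower zone module fails=not, Backup manual pull malfunctions=not → not all inputs occur → does not occur.
Zone A fails [OR]: C control panel faulted=not, Secondary discharge nozzle is inoperative=occurs, Upper abort switch malfunctions=not → at least one input occurs → occurs.
Agent supply lost [OR]: Zone A fails=occurs, Heat detector stuck=not → at least one input occurs → occurs.
Detection loop down [AND]: Forward agent cylinder is down=not, Forward release solenoid degraded=not, Smoke detector 2 fails=not → not all inputs occur → does not occur.
Manual path lost [OR]: Reserve pressure switch 2 malfunctions=not, Right zone module 2 malfunctions=not, Manual pull 2 is out=not → no input occurs → does not occur.
Fire suppression does not activate [OR]: Zone B fails=not, Agent supply lost=occurs, Detection loop down=not, Manual path lost=not → at least one input occurs → occurs.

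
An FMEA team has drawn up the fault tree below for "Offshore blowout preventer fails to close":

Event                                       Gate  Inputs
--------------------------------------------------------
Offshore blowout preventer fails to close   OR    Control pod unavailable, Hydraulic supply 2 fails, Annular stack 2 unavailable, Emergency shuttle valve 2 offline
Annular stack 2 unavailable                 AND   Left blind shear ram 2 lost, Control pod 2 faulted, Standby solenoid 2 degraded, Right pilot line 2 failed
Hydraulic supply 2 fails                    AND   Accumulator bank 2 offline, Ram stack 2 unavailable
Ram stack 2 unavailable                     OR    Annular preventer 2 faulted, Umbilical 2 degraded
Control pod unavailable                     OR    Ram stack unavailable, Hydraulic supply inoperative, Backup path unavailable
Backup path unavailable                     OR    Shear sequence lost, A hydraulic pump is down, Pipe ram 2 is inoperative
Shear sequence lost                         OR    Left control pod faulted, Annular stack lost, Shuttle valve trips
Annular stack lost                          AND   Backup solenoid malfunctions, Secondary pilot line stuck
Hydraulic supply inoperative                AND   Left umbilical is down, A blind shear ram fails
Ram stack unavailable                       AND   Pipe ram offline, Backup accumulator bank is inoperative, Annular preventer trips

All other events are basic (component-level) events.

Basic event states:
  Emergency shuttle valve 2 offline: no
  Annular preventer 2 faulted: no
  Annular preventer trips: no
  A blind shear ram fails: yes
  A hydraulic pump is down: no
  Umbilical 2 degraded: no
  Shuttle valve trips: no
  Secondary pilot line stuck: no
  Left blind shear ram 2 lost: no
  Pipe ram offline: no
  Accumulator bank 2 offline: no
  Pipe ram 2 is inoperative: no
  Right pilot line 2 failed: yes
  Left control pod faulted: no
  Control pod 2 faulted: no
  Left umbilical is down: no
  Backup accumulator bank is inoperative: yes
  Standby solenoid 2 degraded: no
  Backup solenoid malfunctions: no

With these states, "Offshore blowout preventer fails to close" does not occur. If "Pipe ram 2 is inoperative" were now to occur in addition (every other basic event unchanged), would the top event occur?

Counterfactual: set "Pipe ram 2 is inoperative" to occurred.
Ram stack unavailable [AND]: Pipe ram offline=not, Backup accumulator bank is inoperative=occurs, Annular preventer trips=not → not all inputs occur → does not occur.
Hydraulic supply inoperative [AND]: Left umbilical is down=not, A blind shear ram fails=occurs → not all inputs occur → does not occur.
Annular stack lost [AND]: Backup solenoid malfunctions=not, Secondary pilot line stuck=not → not all inputs occur → does not occur.
Shear sequence lost [OR]: Left control pod faulted=not, Annular stack lost=not, Shuttle valve trips=not → no input occurs → does not occur.
Backup path unavailable [OR]: Shear sequence lost=not, A hydraulic pump is down=not, Pipe ram 2 is inoperative=occurs → at least one input occurs → occurs.
Control pod unavailable [OR]: Ram stack unavailable=not, Hydraulic supply inoperative=not, Backup path unavailable=occurs → at least one input occurs → occurs.
Ram stack 2 unavailable [OR]: Annular preventer 2 faulted=not, Umbilical 2 degraded=not → no input occurs → does not occur.
Hydraulic supply 2 fails [AND]: Accumulator bank 2 offline=not, Ram stack 2 unavailable=not → not all inputs occur → does not occur.
Annular stack 2 unavailable [AND]: Left blind shear ram 2 lost=not, Control pod 2 faulted=not, Standby solenoid 2 degraded=not, Right pilot line 2 failed=occurs → not all inputs occur → does not occur.
Offshore blowout preventer fails to close [OR]: Control pod unavailable=occurs, Hydraulic supply 2 fails=not, Annular stack 2 unavailable=not, Emergency shuttle valve 2 offline=not → at least one input occurs → occurs.

Yes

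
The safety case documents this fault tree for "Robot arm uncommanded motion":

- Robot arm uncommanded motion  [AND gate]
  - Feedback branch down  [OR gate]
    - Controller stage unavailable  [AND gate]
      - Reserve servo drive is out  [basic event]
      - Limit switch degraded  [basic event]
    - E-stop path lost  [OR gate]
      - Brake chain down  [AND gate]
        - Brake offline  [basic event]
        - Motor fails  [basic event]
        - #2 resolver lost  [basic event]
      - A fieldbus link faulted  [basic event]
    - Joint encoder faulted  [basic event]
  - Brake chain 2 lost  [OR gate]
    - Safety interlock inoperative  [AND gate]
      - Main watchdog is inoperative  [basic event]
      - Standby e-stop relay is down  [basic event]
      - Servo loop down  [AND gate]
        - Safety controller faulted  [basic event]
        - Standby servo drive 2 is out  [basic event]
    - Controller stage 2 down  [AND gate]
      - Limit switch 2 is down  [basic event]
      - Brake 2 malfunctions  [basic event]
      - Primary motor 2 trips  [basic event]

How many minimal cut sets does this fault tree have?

8

Controller stage unavailable [AND]: one cut set from each child combined → 1 × 1 = 1 cut set(s).
Brake chain down [AND]: one cut set from each child combined → 1 × 1 × 1 = 1 cut set(s).
E-stop path lost [OR]: union of children's cut sets → 2 cut set(s).
Feedback branch down [OR]: union of children's cut sets → 4 cut set(s).
Servo loop down [AND]: one cut set from each child combined → 1 × 1 = 1 cut set(s).
Safety interlock inoperative [AND]: one cut set from each child combined → 1 × 1 × 1 = 1 cut set(s).
Controller stage 2 down [AND]: one cut set from each child combined → 1 × 1 × 1 = 1 cut set(s).
Brake chain 2 lost [OR]: union of children's cut sets → 2 cut set(s).
Robot arm uncommanded motion [AND]: one cut set from each child combined → 4 × 2 = 8 cut set(s).
Minimal cut sets: {Limit switch degraded, Main watchdog is inoperative, Reserve servo drive is out, Safety controller faulted, Standby e-stop relay is down, Standby servo drive 2 is out}; {Brake 2 malfunctions, Limit switch 2 is down, Limit switch degraded, Primary motor 2 trips, Reserve servo drive is out}; {#2 resolver lost, Brake offline, Main watchdog is inoperative, Motor fails, Safety controller faulted, Standby e-stop relay is down, Standby servo drive 2 is out}; {#2 resolver lost, Brake 2 malfunctions, Brake offline, Limit switch 2 is down, Motor fails, Primary motor 2 trips}; {A fieldbus link faulted, Main watchdog is inoperative, Safety controller faulted, Standby e-stop relay is down, Standby servo drive 2 is out}; {A fieldbus link faulted, Brake 2 malfunctions, Limit switch 2 is down, Primary motor 2 trips}; {Joint encoder faulted, Main watchdog is inoperative, Safety controller faulted, Standby e-stop relay is down, Standby servo drive 2 is out}; {Brake 2 malfunctions, Joint encoder faulted, Limit switch 2 is down, Primary motor 2 trips}.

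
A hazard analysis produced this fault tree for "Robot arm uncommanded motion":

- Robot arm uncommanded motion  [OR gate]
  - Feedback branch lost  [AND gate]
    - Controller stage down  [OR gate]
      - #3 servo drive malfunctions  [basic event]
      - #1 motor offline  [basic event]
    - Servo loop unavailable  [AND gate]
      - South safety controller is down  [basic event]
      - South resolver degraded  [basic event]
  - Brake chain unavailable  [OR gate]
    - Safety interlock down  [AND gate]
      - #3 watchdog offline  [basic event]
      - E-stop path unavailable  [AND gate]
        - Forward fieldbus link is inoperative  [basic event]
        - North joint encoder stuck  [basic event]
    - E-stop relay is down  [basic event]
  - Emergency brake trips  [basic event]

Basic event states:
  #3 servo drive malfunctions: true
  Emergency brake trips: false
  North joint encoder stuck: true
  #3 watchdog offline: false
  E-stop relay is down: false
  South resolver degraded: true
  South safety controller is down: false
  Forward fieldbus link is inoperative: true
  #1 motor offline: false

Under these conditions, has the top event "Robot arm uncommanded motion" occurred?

No

Controller stage down [OR]: #3 servo drive malfunctions=occurs, #1 motor offline=not → at least one input occurs → occurs.
Servo loop unavailable [AND]: South safety controller is down=not, South resolver degraded=occurs → not all inputs occur → does not occur.
Feedback branch lost [AND]: Controller stage down=occurs, Servo loop unavailable=not → not all inputs occur → does not occur.
E-stop path unavailable [AND]: Forward fieldbus link is inoperative=occurs, North joint encoder stuck=occurs → all inputs occur → occurs.
Safety interlock down [AND]: #3 watchdog offline=not, E-stop path unavailable=occurs → not all inputs occur → does not occur.
Brake chain unavailable [OR]: Safety interlock down=not, E-stop relay is down=not → no input occurs → does not occur.
Robot arm uncommanded motion [OR]: Feedback branch lost=not, Brake chain unavailable=not, Emergency brake trips=not → no input occurs → does not occur.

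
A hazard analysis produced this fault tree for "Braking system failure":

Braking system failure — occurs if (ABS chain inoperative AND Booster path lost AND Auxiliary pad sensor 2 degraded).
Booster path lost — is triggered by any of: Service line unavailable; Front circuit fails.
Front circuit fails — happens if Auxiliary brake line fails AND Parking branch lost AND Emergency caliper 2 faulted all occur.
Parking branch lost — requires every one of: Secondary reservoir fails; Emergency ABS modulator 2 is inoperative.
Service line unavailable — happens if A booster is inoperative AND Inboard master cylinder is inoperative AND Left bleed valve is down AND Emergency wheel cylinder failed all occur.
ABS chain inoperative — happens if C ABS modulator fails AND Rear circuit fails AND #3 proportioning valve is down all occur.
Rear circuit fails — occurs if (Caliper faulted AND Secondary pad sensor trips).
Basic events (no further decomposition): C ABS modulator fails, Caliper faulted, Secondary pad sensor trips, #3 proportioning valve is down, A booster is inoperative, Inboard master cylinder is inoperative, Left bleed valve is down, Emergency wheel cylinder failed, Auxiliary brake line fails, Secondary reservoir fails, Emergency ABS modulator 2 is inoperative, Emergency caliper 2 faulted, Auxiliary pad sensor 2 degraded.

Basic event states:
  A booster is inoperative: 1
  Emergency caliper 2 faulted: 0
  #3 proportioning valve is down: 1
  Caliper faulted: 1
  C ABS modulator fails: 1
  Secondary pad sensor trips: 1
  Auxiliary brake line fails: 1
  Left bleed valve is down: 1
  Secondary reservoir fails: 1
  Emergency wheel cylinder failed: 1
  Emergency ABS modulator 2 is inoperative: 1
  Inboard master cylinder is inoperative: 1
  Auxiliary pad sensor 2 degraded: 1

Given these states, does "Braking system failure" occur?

Rear circuit fails [AND]: Caliper faulted=occurs, Secondary pad sensor trips=occurs → all inputs occur → occurs.
ABS chain inoperative [AND]: C ABS modulator fails=occurs, Rear circuit fails=occurs, #3 proportioning valve is down=occurs → all inputs occur → occurs.
Service line unavailable [AND]: A booster is inoperative=occurs, Inboard master cylinder is inoperative=occurs, Left bleed valve is down=occurs, Emergency wheel cylinder failed=occurs → all inputs occur → occurs.
Parking branch lost [AND]: Secondary reservoir fails=occurs, Emergency ABS modulator 2 is inoperative=occurs → all inputs occur → occurs.
Front circuit fails [AND]: Auxiliary brake line fails=occurs, Parking branch lost=occurs, Emergency caliper 2 faulted=not → not all inputs occur → does not occur.
Booster path lost [OR]: Service line unavailable=occurs, Front circuit fails=not → at least one input occurs → occurs.
Braking system failure [AND]: ABS chain inoperative=occurs, Booster path lost=occurs, Auxiliary pad sensor 2 degraded=occurs → all inputs occur → occurs.

Yes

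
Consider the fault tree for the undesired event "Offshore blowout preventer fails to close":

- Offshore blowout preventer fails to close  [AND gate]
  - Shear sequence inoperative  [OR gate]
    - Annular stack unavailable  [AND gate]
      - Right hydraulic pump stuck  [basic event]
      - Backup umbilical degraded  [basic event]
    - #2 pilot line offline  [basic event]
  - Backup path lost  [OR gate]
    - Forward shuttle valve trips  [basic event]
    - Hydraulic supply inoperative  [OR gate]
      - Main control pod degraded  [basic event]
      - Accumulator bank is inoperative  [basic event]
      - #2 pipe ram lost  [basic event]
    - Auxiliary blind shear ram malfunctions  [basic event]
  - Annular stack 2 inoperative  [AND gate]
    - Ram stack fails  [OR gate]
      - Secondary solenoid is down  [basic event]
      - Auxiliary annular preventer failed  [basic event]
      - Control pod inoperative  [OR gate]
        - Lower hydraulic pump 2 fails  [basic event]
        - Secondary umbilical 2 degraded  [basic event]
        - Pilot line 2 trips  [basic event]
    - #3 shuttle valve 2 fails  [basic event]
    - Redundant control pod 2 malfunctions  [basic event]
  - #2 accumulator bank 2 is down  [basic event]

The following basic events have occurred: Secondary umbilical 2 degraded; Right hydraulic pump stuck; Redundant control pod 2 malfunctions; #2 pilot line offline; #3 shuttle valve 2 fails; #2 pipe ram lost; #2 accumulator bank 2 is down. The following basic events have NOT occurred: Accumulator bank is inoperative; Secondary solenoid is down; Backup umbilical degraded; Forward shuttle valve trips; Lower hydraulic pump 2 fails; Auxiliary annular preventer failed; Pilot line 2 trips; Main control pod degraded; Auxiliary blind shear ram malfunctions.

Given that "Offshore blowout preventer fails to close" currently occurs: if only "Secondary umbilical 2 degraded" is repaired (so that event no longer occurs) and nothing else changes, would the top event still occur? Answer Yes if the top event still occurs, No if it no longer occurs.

Counterfactual: set "Secondary umbilical 2 degraded" to not occurred.
Annular stack unavailable [AND]: Right hydraulic pump stuck=occurs, Backup umbilical degraded=not → not all inputs occur → does not occur.
Shear sequence inoperative [OR]: Annular stack unavailable=not, #2 pilot line offline=occurs → at least one input occurs → occurs.
Hydraulic supply inoperative [OR]: Main control pod degraded=not, Accumulator bank is inoperative=not, #2 pipe ram lost=occurs → at least one input occurs → occurs.
Backup path lost [OR]: Forward shuttle valve trips=not, Hydraulic supply inoperative=occurs, Auxiliary blind shear ram malfunctions=not → at least one input occurs → occurs.
Control pod inoperative [OR]: Lower hydraulic pump 2 fails=not, Secondary umbilical 2 degraded=not, Pilot line 2 trips=not → no input occurs → does not occur.
Ram stack fails [OR]: Secondary solenoid is down=not, Auxiliary annular preventer failed=not, Control pod inoperative=not → no input occurs → does not occur.
Annular stack 2 inoperative [AND]: Ram stack fails=not, #3 shuttle valve 2 fails=occurs, Redundant control pod 2 malfunctions=occurs → not all inputs occur → does not occur.
Offshore blowout preventer fails to close [AND]: Shear sequence inoperative=occurs, Backup path lost=occurs, Annular stack 2 inoperative=not, #2 accumulator bank 2 is down=occurs → not all inputs occur → does not occur.

No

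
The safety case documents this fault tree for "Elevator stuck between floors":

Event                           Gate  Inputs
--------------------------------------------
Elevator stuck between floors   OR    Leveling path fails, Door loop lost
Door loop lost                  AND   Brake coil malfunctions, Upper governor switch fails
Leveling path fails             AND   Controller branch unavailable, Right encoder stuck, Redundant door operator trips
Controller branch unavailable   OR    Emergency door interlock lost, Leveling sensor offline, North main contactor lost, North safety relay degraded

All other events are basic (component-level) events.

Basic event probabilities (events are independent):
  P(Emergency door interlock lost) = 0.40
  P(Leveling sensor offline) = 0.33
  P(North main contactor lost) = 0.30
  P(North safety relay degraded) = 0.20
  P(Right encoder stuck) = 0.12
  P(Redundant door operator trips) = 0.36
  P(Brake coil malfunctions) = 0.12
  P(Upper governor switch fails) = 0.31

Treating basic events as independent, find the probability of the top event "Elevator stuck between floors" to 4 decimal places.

0.0694

P(Controller branch unavailable) [OR] = 1 − (1−0.40) × (1−0.33) × (1−0.30) × (1−0.20) = 0.774880
P(Leveling path fails) [AND] = 0.774880 × 0.12 × 0.36 = 0.033475
P(Door loop lost) [AND] = 0.12 × 0.31 = 0.037200
P(Elevator stuck between floors) [OR] = 1 − (1−0.033475) × (1−0.037200) = 0.069430
Rounded to 4 decimal places: P(Elevator stuck between floors) ≈ 0.0694.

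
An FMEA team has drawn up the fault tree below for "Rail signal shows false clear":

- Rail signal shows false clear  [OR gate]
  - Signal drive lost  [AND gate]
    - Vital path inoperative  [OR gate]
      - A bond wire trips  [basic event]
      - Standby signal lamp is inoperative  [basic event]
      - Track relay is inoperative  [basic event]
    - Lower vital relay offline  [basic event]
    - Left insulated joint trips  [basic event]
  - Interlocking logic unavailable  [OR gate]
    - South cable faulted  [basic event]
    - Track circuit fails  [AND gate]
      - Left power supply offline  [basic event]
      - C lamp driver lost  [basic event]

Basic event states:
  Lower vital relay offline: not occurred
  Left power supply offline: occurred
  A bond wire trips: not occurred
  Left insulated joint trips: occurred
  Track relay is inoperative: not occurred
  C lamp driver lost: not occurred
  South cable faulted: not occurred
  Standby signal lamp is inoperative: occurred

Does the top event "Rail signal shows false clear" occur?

Vital path inoperative [OR]: A bond wire trips=not, Standby signal lamp is inoperative=occurs, Track relay is inoperative=not → at least one input occurs → occurs.
Signal drive lost [AND]: Vital path inoperative=occurs, Lower vital relay offline=not, Left insulated joint trips=occurs → not all inputs occur → does not occur.
Track circuit fails [AND]: Left power supply offline=occurs, C lamp driver lost=not → not all inputs occur → does not occur.
Interlocking logic unavailable [OR]: South cable faulted=not, Track circuit fails=not → no input occurs → does not occur.
Rail signal shows false clear [OR]: Signal drive lost=not, Interlocking logic unavailable=not → no input occurs → does not occur.

No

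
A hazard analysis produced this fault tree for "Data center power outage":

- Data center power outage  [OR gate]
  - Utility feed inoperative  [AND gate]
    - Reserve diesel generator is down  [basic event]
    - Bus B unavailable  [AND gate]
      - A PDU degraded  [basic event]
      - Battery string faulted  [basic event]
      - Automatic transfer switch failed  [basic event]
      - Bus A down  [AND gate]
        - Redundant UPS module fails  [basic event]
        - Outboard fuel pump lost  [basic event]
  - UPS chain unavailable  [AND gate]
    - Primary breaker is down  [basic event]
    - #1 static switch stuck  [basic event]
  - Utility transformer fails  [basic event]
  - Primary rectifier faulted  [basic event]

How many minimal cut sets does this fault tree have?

Bus A down [AND]: one cut set from each child combined → 1 × 1 = 1 cut set(s).
Bus B unavailable [AND]: one cut set from each child combined → 1 × 1 × 1 × 1 = 1 cut set(s).
Utility feed inoperative [AND]: one cut set from each child combined → 1 × 1 = 1 cut set(s).
UPS chain unavailable [AND]: one cut set from each child combined → 1 × 1 = 1 cut set(s).
Data center power outage [OR]: union of children's cut sets → 4 cut set(s).
Minimal cut sets: {A PDU degraded, Automatic transfer switch failed, Battery string faulted, Outboard fuel pump lost, Redundant UPS module fails, Reserve diesel generator is down}; {#1 static switch stuck, Primary breaker is down}; {Utility transformer fails}; {Primary rectifier faulted}.

4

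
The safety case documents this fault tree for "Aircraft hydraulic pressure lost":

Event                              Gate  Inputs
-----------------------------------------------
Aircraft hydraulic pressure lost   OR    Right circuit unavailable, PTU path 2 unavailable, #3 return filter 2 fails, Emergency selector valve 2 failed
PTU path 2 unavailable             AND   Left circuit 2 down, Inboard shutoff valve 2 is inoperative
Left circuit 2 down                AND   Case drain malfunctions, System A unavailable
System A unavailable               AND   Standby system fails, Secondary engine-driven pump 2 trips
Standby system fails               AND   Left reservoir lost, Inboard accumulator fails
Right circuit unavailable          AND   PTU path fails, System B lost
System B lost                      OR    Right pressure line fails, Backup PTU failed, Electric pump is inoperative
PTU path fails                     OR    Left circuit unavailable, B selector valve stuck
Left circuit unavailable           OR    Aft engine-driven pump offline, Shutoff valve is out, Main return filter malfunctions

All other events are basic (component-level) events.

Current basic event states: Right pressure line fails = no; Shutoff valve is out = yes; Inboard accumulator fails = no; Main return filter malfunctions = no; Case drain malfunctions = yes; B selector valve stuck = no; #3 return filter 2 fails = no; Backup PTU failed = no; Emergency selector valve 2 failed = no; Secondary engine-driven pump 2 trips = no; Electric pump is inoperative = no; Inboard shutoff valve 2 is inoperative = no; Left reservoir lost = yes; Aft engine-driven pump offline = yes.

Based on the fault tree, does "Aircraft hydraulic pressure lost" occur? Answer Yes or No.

No

Left circuit unavailable [OR]: Aft engine-driven pump offline=occurs, Shutoff valve is out=occurs, Main return filter malfunctions=not → at least one input occurs → occurs.
PTU path fails [OR]: Left circuit unavailable=occurs, B selector valve stuck=not → at least one input occurs → occurs.
System B lost [OR]: Right pressure line fails=not, Backup PTU failed=not, Electric pump is inoperative=not → no input occurs → does not occur.
Right circuit unavailable [AND]: PTU path fails=occurs, System B lost=not → not all inputs occur → does not occur.
Standby system fails [AND]: Left reservoir lost=occurs, Inboard accumulator fails=not → not all inputs occur → does not occur.
System A unavailable [AND]: Standby system fails=not, Secondary engine-driven pump 2 trips=not → not all inputs occur → does not occur.
Left circuit 2 down [AND]: Case drain malfunctions=occurs, System A unavailable=not → not all inputs occur → does not occur.
PTU path 2 unavailable [AND]: Left circuit 2 down=not, Inboard shutoff valve 2 is inoperative=not → not all inputs occur → does not occur.
Aircraft hydraulic pressure lost [OR]: Right circuit unavailable=not, PTU path 2 unavailable=not, #3 return filter 2 fails=not, Emergency selector valve 2 failed=not → no input occurs → does not occur.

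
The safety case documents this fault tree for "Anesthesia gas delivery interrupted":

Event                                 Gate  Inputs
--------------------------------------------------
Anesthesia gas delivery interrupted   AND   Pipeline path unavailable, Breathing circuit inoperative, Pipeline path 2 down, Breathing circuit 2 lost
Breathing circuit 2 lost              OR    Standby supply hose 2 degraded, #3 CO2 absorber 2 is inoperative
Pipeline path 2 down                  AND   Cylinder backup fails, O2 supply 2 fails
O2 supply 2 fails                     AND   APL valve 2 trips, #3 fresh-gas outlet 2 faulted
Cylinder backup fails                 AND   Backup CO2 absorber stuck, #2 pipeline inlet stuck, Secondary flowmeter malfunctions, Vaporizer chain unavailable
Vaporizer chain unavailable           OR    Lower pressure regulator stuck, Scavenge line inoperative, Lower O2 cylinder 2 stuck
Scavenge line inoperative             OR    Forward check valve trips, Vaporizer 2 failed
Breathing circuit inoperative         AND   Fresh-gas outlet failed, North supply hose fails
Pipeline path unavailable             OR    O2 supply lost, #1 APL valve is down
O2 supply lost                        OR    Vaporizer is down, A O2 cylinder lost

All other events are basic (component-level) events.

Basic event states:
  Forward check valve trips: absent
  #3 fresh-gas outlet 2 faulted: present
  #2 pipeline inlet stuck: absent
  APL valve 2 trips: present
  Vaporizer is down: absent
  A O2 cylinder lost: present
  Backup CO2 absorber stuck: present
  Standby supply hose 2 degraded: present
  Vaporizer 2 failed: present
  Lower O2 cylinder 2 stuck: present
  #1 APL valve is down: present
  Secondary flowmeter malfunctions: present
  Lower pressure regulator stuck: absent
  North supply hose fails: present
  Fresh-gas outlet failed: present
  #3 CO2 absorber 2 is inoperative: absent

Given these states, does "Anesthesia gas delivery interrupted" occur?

No

O2 supply lost [OR]: Vaporizer is down=not, A O2 cylinder lost=occurs → at least one input occurs → occurs.
Pipeline path unavailable [OR]: O2 supply lost=occurs, #1 APL valve is down=occurs → at least one input occurs → occurs.
Breathing circuit inoperative [AND]: Fresh-gas outlet failed=occurs, North supply hose fails=occurs → all inputs occur → occurs.
Scavenge line inoperative [OR]: Forward check valve trips=not, Vaporizer 2 failed=occurs → at least one input occurs → occurs.
Vaporizer chain unavailable [OR]: Lower pressure regulator stuck=not, Scavenge line inoperative=occurs, Lower O2 cylinder 2 stuck=occurs → at least one input occurs → occurs.
Cylinder backup fails [AND]: Backup CO2 absorber stuck=occurs, #2 pipeline inlet stuck=not, Secondary flowmeter malfunctions=occurs, Vaporizer chain unavailable=occurs → not all inputs occur → does not occur.
O2 supply 2 fails [AND]: APL valve 2 trips=occurs, #3 fresh-gas outlet 2 faulted=occurs → all inputs occur → occurs.
Pipeline path 2 down [AND]: Cylinder backup fails=not, O2 supply 2 fails=occurs → not all inputs occur → does not occur.
Breathing circuit 2 lost [OR]: Standby supply hose 2 degraded=occurs, #3 CO2 absorber 2 is inoperative=not → at least one input occurs → occurs.
Anesthesia gas delivery interrupted [AND]: Pipeline path unavailable=occurs, Breathing circuit inoperative=occurs, Pipeline path 2 down=not, Breathing circuit 2 lost=occurs → not all inputs occur → does not occur.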